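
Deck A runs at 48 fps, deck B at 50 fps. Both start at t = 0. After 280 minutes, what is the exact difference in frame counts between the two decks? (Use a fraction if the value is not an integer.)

33600 frames

280 min = 16800 s.
A emits 48 × 16800 = 806400 frames; B emits 50 × 16800 = 840000.
Difference = 33600 frames; B is ahead of A.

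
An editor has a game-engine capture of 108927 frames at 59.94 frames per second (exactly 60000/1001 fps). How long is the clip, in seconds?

1817.26545 seconds

Running time = 108927 / (60000/1001) = 1817.26545 s.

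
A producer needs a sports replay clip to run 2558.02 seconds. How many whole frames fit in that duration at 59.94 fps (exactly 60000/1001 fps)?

Frames = 2558.02 × 60000/1001 = 153481200/1001 ≈ 153327.8721.
Complete frames: 153327.

153327 frames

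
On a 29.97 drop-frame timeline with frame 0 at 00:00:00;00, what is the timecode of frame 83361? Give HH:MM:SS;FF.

Each 10-minute DF block holds 10 × 60 × 30 − 9 × 2 = 17982 frames. 83361 ÷ 17982 → 4 full blocks, remainder 11433.
Within the partial block the first minute is 1800 frames and each further minute 1798, so 6 further minute boundaries passed. Total skipped labels = 18 × 4 + 2 × 6 = 84.
Non-drop label index = 83361 + 84 = 83445; at 30 labels/s that is 00:46:21:15, i.e. DF 00:46:21;15.

00:46:21;15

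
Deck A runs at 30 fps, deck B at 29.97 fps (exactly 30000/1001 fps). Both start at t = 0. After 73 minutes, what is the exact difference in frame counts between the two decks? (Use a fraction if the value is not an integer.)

73 min = 4380 s.
A emits 30 × 4380 = 131400 frames; B emits 30000/1001 × 4380 = 131400000/1001.
Difference = 131400/1001 frames (≈ 131.2687); B is behind A.

131400/1001 frames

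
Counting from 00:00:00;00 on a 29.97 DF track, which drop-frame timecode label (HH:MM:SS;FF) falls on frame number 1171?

00:00:39;01

Each 10-minute DF block holds 10 × 60 × 30 − 9 × 2 = 17982 frames. 1171 ÷ 17982 → 0 full blocks, remainder 1171.
Within the partial block the first minute is 1800 frames and each further minute 1798, so 0 further minute boundaries passed. Total skipped labels = 18 × 0 + 2 × 0 = 0.
Non-drop label index = 1171 + 0 = 1171; at 30 labels/s that is 00:00:39:01, i.e. DF 00:00:39;01.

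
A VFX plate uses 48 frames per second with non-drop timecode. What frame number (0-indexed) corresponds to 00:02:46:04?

frame 7972

Total seconds to the label: (0 × 3600 + 2 × 60 + 46) = 166.
Frame index = 166 × 48 + 4 = 7972.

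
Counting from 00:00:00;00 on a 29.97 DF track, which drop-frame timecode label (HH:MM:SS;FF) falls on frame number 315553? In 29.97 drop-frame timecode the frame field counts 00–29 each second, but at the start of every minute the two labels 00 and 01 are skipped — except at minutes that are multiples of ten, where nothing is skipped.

02:55:28;29

Each 10-minute DF block holds 10 × 60 × 30 − 9 × 2 = 17982 frames. 315553 ÷ 17982 → 17 full blocks, remainder 9859.
Within the partial block the first minute is 1800 frames and each further minute 1798, so 5 further minute boundaries passed. Total skipped labels = 18 × 17 + 2 × 5 = 316.
Non-drop label index = 315553 + 316 = 315869; at 30 labels/s that is 02:55:28:29, i.e. DF 02:55:28;29.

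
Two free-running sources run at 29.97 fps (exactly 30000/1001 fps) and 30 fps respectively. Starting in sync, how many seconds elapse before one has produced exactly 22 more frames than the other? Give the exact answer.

The gap grows by |30 − 30000/1001| = 30/1001 frames per second.
Time for a 22-frame gap: 22 ÷ (30/1001) = 11011/15 s.

11011/15 seconds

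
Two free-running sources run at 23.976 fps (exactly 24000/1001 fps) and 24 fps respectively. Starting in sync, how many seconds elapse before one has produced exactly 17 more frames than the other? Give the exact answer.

17017/24 seconds

The gap grows by |24 − 24000/1001| = 24/1001 frames per second.
Time for a 17-frame gap: 17 ÷ (24/1001) = 17017/24 s.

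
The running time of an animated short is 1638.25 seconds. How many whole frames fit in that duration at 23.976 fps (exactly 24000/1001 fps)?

Frames = 1638.25 × 24000/1001 = 39318000/1001 ≈ 39278.7213.
Complete frames: 39278.

39278 frames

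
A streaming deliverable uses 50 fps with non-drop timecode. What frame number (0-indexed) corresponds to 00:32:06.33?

Total seconds to the label: (0 × 3600 + 32 × 60 + 6) = 1926.
Frame index = 1926 × 50 + 33 = 96333.

frame 96333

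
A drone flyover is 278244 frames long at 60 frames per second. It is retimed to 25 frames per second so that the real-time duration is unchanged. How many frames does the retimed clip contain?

Target frames = source frames × (target rate / source rate) = 278244 × (25)/(60) = 278244 × 5/12 = 115935.

115935 frames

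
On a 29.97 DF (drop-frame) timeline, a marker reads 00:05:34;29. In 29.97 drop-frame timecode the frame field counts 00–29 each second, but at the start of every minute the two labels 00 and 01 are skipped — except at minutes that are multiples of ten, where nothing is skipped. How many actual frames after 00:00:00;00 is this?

As if non-drop at 30 labels/s: (0 × 3600 + 5 × 60 + 34) × 30 + 29 = 10049.
Minute boundaries passed: 5; those not divisible by 10: 5 − 0 = 5; dropped labels = 2 × 5 = 10.
Actual frame index = 10049 − 10 = 10039.

10039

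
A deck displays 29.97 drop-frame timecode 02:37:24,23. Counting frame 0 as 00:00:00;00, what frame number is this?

283059

Complete 10-minute blocks: 15, each 17982 frames → 269730.
Remaining 7 whole minutes in the current block: 1800 + 6 × 1798 = 12588 frames.
Within the current minute: 24 × 30 + 23 − 2 = 741 (labels ;00/;01 skipped at this minute). Total = 269730 + 12588 + 741 = 283059.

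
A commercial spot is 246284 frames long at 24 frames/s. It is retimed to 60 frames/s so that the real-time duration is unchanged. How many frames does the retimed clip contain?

615710 frames

Target frames = source frames × (target rate / source rate) = 246284 × (60)/(24) = 246284 × 5/2 = 615710.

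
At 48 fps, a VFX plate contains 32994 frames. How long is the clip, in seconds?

Running time = 32994 / (48) = 687.375 s.

687.375 seconds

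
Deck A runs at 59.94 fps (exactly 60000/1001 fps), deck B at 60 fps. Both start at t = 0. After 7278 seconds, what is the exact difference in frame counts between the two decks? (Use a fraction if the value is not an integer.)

436680/1001 frames

A emits 60000/1001 × 7278 = 436680000/1001 frames; B emits 60 × 7278 = 436680.
Difference = 436680/1001 frames (≈ 436.2438); B is ahead of A.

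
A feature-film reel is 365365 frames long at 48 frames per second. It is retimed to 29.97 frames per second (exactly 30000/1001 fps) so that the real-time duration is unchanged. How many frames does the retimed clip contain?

Target frames = source frames × (target rate / source rate) = 365365 × (30000/1001)/(48) = 365365 × 625/1001 = 228125.

228125 frames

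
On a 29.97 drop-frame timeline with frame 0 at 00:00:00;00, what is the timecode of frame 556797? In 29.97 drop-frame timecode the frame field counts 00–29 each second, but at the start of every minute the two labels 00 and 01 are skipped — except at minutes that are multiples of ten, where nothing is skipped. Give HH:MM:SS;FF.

Each 10-minute DF block holds 10 × 60 × 30 − 9 × 2 = 17982 frames. 556797 ÷ 17982 → 30 full blocks, remainder 17337.
Within the partial block the first minute is 1800 frames and each further minute 1798, so 9 further minute boundaries passed. Total skipped labels = 18 × 30 + 2 × 9 = 558.
Non-drop label index = 556797 + 558 = 557355; at 30 labels/s that is 05:09:38:15, i.e. DF 05:09:38;15.

05:09:38;15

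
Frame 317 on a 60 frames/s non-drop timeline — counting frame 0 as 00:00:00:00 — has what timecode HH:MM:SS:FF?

00:00:05:17

317 ÷ 60 = 5 full seconds, remainder 17 frames.
5 s = 0 h 0 min 5 s.
Timecode: 00:00:05:17.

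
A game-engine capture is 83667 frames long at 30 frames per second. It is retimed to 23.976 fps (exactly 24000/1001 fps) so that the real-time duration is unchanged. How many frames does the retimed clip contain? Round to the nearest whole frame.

Frames at target rate = 83667 × (24000/1001) / (30) = 66933600/1001 ≈ 66866.733.
Nearest whole frame: 66867.

66867 frames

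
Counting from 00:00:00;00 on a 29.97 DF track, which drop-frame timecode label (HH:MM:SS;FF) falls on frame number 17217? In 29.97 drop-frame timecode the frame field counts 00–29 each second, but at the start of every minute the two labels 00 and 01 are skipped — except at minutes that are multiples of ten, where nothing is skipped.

00:09:34;15

Ten DF minutes hold 17982 frames, so frame 17217 lies in block 0 (frames 0–17981) with 17217 frames into that block.
The block's first minute is 1800 frames and the rest 1798 each; 17217 frames reaches minute 9, so 0 × 18 + 9 × 2 = 18 labels have been skipped so far.
Adding those back, label number 17217 + 18 = 17235 at 30 labels/s is 574 s + 15 f = 0 h 9 min 34 s frame 15, i.e. 00:09:34;15.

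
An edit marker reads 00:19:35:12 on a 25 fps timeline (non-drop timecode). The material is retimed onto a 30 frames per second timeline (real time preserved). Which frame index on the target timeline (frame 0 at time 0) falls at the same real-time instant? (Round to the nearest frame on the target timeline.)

frame 35264

Source frame index: (0×3600 + 19×60 + 35) × 25 + 12 = 29387.
Real time: 29387 / (25) = 29387/25 s.
Target frame: (29387/25) × (30) = 176322/5 ≈ 35264.400 → 35264.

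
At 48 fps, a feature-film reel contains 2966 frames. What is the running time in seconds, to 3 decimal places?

61.792 seconds

Running time = 2966 × 1/48 = 1483/24 s ≈ 61.792 s.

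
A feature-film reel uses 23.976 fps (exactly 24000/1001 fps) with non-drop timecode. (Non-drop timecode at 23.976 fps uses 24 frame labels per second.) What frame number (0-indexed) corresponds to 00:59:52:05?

Total seconds to the label: (0 × 3600 + 59 × 60 + 52) = 3592.
Frame index = 3592 × 24 + 5 = 86213.

frame 86213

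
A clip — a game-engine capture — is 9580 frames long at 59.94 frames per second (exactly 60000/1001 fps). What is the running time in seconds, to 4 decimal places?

Running time = 9580 × 1001/60000 = 479479/3000 s ≈ 159.8263 s.

159.8263 seconds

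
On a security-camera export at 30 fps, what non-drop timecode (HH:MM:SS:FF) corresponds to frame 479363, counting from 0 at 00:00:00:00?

479363 ÷ 30 = 15978 full seconds, remainder 23 frames.
15978 s = 4 h 26 min 18 s.
Timecode: 04:26:18:23.

04:26:18:23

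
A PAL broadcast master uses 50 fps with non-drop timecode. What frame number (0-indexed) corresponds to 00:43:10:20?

Total seconds to the label: (0 × 3600 + 43 × 60 + 10) = 2590.
Frame index = 2590 × 50 + 20 = 129520.

129520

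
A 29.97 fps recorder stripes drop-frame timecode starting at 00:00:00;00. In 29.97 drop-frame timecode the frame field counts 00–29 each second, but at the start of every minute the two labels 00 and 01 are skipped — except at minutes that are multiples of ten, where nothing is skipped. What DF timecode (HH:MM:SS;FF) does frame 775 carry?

Each 10-minute DF block holds 10 × 60 × 30 − 9 × 2 = 17982 frames. 775 ÷ 17982 → 0 full blocks, remainder 775.
Within the partial block the first minute is 1800 frames and each further minute 1798, so 0 further minute boundaries passed. Total skipped labels = 18 × 0 + 2 × 0 = 0.
Non-drop label index = 775 + 0 = 775; at 30 labels/s that is 00:00:25:25, i.e. DF 00:00:25;25.

00:00:25;25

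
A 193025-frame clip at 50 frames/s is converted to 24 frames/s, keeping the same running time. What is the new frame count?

92652 frames

Target frames = source frames × (target rate / source rate) = 193025 × (24)/(50) = 193025 × 12/25 = 92652.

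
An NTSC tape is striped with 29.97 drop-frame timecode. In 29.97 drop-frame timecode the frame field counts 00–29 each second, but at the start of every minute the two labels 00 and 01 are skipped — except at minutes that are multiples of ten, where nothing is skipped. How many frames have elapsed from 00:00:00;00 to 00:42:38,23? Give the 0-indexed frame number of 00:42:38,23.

As if non-drop at 30 labels/s: (0 × 3600 + 42 × 60 + 38) × 30 + 23 = 76763.
Minute boundaries passed: 42; those not divisible by 10: 42 − 4 = 38; dropped labels = 2 × 38 = 76.
Actual frame index = 76763 − 76 = 76687.

76687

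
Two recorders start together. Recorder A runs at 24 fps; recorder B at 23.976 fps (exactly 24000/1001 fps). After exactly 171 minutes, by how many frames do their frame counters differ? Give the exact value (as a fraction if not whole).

246240/1001 frames

171 min = 10260 s.
A emits 24 × 10260 = 246240 frames; B emits 24000/1001 × 10260 = 246240000/1001.
Difference = 246240/1001 frames (≈ 245.9940); B is behind A.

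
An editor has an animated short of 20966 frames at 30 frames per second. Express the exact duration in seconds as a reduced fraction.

Running time = 20966 ÷ (30) = 20966 × 1/30 = 10483/15 s.

10483/15 seconds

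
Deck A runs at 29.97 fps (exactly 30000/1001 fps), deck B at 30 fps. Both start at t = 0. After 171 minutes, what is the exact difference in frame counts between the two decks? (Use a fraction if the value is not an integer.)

171 min = 10260 s.
A emits 30000/1001 × 10260 = 307800000/1001 frames; B emits 30 × 10260 = 307800.
Difference = 307800/1001 frames (≈ 307.4925); B is ahead of A.

307800/1001 frames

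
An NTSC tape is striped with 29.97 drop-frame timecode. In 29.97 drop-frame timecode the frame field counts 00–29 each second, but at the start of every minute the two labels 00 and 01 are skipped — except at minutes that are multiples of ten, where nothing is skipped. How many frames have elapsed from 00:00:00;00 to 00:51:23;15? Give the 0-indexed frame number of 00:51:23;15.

92413

Complete 10-minute blocks: 5, each 17982 frames → 89910.
Remaining 1 whole minute in the current block: 1800 + 0 × 1798 = 1800 frames.
Within the current minute: 23 × 30 + 15 − 2 = 703 (labels ;00/;01 skipped at this minute). Total = 89910 + 1800 + 703 = 92413.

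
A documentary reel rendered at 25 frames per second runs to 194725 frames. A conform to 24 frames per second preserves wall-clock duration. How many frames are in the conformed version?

Target frames = source frames × (target rate / source rate) = 194725 × (24)/(25) = 194725 × 24/25 = 186936.

186936 frames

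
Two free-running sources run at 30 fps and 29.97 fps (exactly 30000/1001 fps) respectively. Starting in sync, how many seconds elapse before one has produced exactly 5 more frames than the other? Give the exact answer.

1001/6 seconds

The gap grows by |30000/1001 − 30| = 30/1001 frames per second.
Time for a 5-frame gap: 5 ÷ (30/1001) = 1001/6 s.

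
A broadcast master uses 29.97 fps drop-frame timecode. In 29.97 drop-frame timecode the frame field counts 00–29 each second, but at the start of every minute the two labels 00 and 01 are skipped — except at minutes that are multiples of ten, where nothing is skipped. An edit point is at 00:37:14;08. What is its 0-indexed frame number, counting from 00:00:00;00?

Complete 10-minute blocks: 3, each 17982 frames → 53946.
Remaining 7 whole minutes in the current block: 1800 + 6 × 1798 = 12588 frames.
Within the current minute: 14 × 30 + 8 − 2 = 426 (labels ;00/;01 skipped at this minute). Total = 53946 + 12588 + 426 = 66960.

66960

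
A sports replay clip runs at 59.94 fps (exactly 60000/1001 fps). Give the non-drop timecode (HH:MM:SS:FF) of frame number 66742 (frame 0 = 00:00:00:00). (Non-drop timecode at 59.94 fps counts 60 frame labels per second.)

66742 ÷ 60 = 1112 full seconds, remainder 22 frames.
1112 s = 0 h 18 min 32 s.
Timecode: 00:18:32:22.

00:18:32:22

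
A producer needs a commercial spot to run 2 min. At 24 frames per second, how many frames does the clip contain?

2 min = 120 s.
Frames = 120 × 24 = 2880.

2880 frames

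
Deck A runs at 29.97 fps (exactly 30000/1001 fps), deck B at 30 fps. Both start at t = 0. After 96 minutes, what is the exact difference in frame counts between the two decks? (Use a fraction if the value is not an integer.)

172800/1001 frames

96 min = 5760 s.
A emits 30000/1001 × 5760 = 172800000/1001 frames; B emits 30 × 5760 = 172800.
Difference = 172800/1001 frames (≈ 172.6274); B is ahead of A.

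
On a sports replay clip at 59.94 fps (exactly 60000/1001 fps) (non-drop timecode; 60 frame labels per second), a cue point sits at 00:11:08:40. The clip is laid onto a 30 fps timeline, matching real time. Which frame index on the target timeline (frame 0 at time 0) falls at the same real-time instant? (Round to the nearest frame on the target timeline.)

Source frame index: (0×3600 + 11×60 + 8) × 60 + 40 = 40120.
Real time: 40120 / (60000/1001) = 1004003/1500 s.
Target frame: (1004003/1500) × (30) = 1004003/50 ≈ 20080.060 → 20080.

frame 20080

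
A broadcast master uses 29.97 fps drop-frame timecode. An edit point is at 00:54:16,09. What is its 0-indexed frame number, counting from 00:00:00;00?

97591

As if non-drop at 30 labels/s: (0 × 3600 + 54 × 60 + 16) × 30 + 9 = 97689.
Minute boundaries passed: 54; those not divisible by 10: 54 − 5 = 49; dropped labels = 2 × 49 = 98.
Actual frame index = 97689 − 98 = 97591.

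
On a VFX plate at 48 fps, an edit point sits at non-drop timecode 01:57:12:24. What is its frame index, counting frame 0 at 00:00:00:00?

frame 337560

Total seconds to the label: (1 × 3600 + 57 × 60 + 12) = 7032.
Frame index = 7032 × 48 + 24 = 337560.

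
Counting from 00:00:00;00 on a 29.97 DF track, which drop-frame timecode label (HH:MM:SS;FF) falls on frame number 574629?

Each 10-minute DF block holds 10 × 60 × 30 − 9 × 2 = 17982 frames. 574629 ÷ 17982 → 31 full blocks, remainder 17187.
Within the partial block the first minute is 1800 frames and each further minute 1798, so 9 further minute boundaries passed. Total skipped labels = 18 × 31 + 2 × 9 = 576.
Non-drop label index = 574629 + 576 = 575205; at 30 labels/s that is 05:19:33:15, i.e. DF 05:19:33;15.

05:19:33;15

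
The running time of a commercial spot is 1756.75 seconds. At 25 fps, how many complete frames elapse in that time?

43918 frames

Frames = 1756.75 × 25 = 175675/4 ≈ 43918.7500.
Complete frames: 43918.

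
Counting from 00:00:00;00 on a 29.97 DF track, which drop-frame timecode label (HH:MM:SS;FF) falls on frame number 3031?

00:01:41;03

Each 10-minute DF block holds 10 × 60 × 30 − 9 × 2 = 17982 frames. 3031 ÷ 17982 → 0 full blocks, remainder 3031.
Within the partial block the first minute is 1800 frames and each further minute 1798, so 1 further minute boundary passed. Total skipped labels = 18 × 0 + 2 × 1 = 2.
Non-drop label index = 3031 + 2 = 3033; at 30 labels/s that is 00:01:41:03, i.e. DF 00:01:41;03.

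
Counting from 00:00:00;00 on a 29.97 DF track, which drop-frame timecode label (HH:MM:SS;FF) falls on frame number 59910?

00:33:19;00

Each 10-minute DF block holds 10 × 60 × 30 − 9 × 2 = 17982 frames. 59910 ÷ 17982 → 3 full blocks, remainder 5964.
Within the partial block the first minute is 1800 frames and each further minute 1798, so 3 further minute boundaries passed. Total skipped labels = 18 × 3 + 2 × 3 = 60.
Non-drop label index = 59910 + 60 = 59970; at 30 labels/s that is 00:33:19:00, i.e. DF 00:33:19;00.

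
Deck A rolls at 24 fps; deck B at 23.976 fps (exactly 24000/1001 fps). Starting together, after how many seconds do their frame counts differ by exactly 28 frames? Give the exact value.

7007/6 seconds

The gap grows by |24000/1001 − 24| = 24/1001 frames per second.
Time for a 28-frame gap: 28 ÷ (24/1001) = 7007/6 s.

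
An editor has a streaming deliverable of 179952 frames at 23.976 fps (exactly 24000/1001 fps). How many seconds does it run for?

7505.498 seconds

Running time = 179952 / (24000/1001) = 7505.498 s.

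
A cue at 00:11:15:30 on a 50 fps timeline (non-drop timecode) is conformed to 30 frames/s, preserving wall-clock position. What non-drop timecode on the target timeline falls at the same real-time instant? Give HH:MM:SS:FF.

00:11:15:18

Source frame index: (0×3600 + 11×60 + 15) × 50 + 30 = 33780.
Real time: 33780 / (50) = 3378/5 s.
Target frame: (3378/5) × (30) = 20268.
At 30 labels/s: frame 20268 → 00:11:15:18.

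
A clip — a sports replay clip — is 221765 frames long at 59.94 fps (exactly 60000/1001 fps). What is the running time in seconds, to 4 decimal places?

Running time = 221765 × 1001/60000 = 44397353/12000 s ≈ 3699.7794 s.

3699.7794 seconds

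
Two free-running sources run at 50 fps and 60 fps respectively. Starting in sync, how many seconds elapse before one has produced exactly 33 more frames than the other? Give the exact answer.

3.3 seconds

The gap grows by |60 − 50| = 10 frames per second.
Time for a 33-frame gap: 33 ÷ (10) = 3.3 s.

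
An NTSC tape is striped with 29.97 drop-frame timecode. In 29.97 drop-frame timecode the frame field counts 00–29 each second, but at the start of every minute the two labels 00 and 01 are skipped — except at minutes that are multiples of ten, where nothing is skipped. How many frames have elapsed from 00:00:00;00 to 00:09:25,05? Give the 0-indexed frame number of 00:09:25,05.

16937

Complete 10-minute blocks: 0, each 17982 frames → 0.
Remaining 9 whole minutes in the current block: 1800 + 8 × 1798 = 16184 frames.
Within the current minute: 25 × 30 + 5 − 2 = 753 (labels ;00/;01 skipped at this minute). Total = 0 + 16184 + 753 = 16937.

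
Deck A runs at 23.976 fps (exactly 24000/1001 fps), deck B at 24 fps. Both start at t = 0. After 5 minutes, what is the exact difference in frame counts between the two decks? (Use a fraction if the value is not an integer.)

7200/1001 frames

5 min = 300 s.
A emits 24000/1001 × 300 = 7200000/1001 frames; B emits 24 × 300 = 7200.
Difference = 7200/1001 frames (≈ 7.1928); B is ahead of A.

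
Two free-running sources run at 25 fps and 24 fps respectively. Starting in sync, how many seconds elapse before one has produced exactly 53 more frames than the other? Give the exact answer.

53 seconds

The gap grows by |24 − 25| = 1 frame per second.
Time for a 53-frame gap: 53 ÷ (1) = 53 s.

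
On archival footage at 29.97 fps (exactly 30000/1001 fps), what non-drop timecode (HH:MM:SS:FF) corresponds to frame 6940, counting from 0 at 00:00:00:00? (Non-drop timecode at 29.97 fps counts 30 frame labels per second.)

00:03:51:10

6940 ÷ 30 = 231 full seconds, remainder 10 frames.
231 s = 0 h 3 min 51 s.
Timecode: 00:03:51:10.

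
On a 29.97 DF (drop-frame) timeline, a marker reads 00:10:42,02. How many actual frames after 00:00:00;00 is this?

19244

Complete 10-minute blocks: 1, each 17982 frames → 17982.
Remaining 0 whole minutes in the current block: 0 frames.
Within the current minute: 42 × 30 + 2 = 1262. Total = 17982 + 0 + 1262 = 19244.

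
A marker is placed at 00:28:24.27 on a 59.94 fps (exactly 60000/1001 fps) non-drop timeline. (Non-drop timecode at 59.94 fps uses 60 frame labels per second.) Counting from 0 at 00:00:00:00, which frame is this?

Total seconds to the label: (0 × 3600 + 28 × 60 + 24) = 1704.
Frame index = 1704 × 60 + 27 = 102267.

102267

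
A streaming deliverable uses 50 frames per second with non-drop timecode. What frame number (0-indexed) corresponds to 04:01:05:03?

723253

Total seconds to the label: (4 × 3600 + 1 × 60 + 5) = 14465.
Frame index = 14465 × 50 + 3 = 723253.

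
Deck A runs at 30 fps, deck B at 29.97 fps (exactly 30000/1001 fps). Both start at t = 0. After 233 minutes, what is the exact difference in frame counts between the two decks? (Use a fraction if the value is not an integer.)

419400/1001 frames

233 min = 13980 s.
A emits 30 × 13980 = 419400 frames; B emits 30000/1001 × 13980 = 419400000/1001.
Difference = 419400/1001 frames (≈ 418.9810); B is behind A.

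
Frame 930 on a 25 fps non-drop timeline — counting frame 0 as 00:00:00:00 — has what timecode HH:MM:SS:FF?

930 ÷ 25 = 37 full seconds, remainder 5 frames.
37 s = 0 h 0 min 37 s.
Timecode: 00:00:37:05.

00:00:37:05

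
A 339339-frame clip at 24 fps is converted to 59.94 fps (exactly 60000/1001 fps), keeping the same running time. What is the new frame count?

Target frames = source frames × (target rate / source rate) = 339339 × (60000/1001)/(24) = 339339 × 2500/1001 = 847500.

847500 frames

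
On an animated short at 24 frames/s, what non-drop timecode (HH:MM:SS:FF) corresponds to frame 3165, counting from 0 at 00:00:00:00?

3165 ÷ 24 = 131 full seconds, remainder 21 frames.
131 s = 0 h 2 min 11 s.
Timecode: 00:02:11:21.

00:02:11:21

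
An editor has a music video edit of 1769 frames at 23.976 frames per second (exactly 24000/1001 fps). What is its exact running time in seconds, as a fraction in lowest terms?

Running time = 1769 ÷ (24000/1001) = 1769 × 1001/24000 = 1770769/24000 s.

1770769/24000 seconds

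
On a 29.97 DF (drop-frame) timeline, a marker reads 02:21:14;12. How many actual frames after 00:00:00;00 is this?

As if non-drop at 30 labels/s: (2 × 3600 + 21 × 60 + 14) × 30 + 12 = 254232.
Minute boundaries passed: 141; those not divisible by 10: 141 − 14 = 127; dropped labels = 2 × 127 = 254.
Actual frame index = 254232 − 254 = 253978.

253978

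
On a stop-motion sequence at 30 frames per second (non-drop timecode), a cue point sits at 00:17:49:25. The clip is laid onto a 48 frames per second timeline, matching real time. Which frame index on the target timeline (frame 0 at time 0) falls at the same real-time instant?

Source frame index: (0×3600 + 17×60 + 49) × 30 + 25 = 32095.
Real time: 32095 / (30) = 6419/6 s.
Target frame: (6419/6) × (48) = 51352.

frame 51352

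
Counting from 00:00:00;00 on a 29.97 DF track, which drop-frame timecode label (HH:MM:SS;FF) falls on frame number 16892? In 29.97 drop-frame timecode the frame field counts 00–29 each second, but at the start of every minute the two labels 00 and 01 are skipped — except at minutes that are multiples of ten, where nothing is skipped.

Each 10-minute DF block holds 10 × 60 × 30 − 9 × 2 = 17982 frames. 16892 ÷ 17982 → 0 full blocks, remainder 16892.
Within the partial block the first minute is 1800 frames and each further minute 1798, so 9 further minute boundaries passed. Total skipped labels = 18 × 0 + 2 × 9 = 18.
Non-drop label index = 16892 + 18 = 16910; at 30 labels/s that is 00:09:23:20, i.e. DF 00:09:23;20.

00:09:23;20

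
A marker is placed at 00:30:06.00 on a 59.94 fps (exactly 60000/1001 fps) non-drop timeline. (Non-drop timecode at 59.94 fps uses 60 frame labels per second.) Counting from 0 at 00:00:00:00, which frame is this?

Total seconds to the label: (0 × 3600 + 30 × 60 + 6) = 1806.
Frame index = 1806 × 60 + 0 = 108360.

frame 108360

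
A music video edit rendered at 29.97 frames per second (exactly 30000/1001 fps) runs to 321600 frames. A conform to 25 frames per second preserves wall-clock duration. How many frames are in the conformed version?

268268 frames

Target frames = source frames × (target rate / source rate) = 321600 × (25)/(30000/1001) = 321600 × 1001/1200 = 268268.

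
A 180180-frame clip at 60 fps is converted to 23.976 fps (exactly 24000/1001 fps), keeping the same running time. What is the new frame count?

72000 frames

Target frames = source frames × (target rate / source rate) = 180180 × (24000/1001)/(60) = 180180 × 400/1001 = 72000.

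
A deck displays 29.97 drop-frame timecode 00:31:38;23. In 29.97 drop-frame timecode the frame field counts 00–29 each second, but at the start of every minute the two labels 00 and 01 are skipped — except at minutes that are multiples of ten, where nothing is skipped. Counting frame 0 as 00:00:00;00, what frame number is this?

56907

Complete 10-minute blocks: 3, each 17982 frames → 53946.
Remaining 1 whole minute in the current block: 1800 + 0 × 1798 = 1800 frames.
Within the current minute: 38 × 30 + 23 − 2 = 1161 (labels ;00/;01 skipped at this minute). Total = 53946 + 1800 + 1161 = 56907.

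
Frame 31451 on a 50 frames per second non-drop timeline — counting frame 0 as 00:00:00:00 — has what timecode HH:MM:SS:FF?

31451 ÷ 50 = 629 full seconds, remainder 1 frame.
629 s = 0 h 10 min 29 s.
Timecode: 00:10:29:01.

00:10:29:01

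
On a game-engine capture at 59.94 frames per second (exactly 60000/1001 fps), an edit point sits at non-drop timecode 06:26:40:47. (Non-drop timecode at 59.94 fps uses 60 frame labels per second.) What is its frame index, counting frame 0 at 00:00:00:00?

Total seconds to the label: (6 × 3600 + 26 × 60 + 40) = 23200.
Frame index = 23200 × 60 + 47 = 1392047.

frame 1392047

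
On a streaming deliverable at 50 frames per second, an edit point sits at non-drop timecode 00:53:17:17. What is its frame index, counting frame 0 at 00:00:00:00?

159867

Total seconds to the label: (0 × 3600 + 53 × 60 + 17) = 3197.
Frame index = 3197 × 50 + 17 = 159867.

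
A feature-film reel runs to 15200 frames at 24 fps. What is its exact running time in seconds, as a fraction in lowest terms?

1900/3 seconds

Running time = 15200 ÷ (24) = 15200 × 1/24 = 1900/3 s.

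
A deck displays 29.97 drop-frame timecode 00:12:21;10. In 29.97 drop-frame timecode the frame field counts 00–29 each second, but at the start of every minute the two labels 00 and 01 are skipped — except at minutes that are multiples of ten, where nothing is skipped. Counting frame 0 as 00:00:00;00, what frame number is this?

Complete 10-minute blocks: 1, each 17982 frames → 17982.
Remaining 2 whole minutes in the current block: 1800 + 1 × 1798 = 3598 frames.
Within the current minute: 21 × 30 + 10 − 2 = 638 (labels ;00/;01 skipped at this minute). Total = 17982 + 3598 + 638 = 22218.

22218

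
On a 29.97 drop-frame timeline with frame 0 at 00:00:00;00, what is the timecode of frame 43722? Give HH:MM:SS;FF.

Each 10-minute DF block holds 10 × 60 × 30 − 9 × 2 = 17982 frames. 43722 ÷ 17982 → 2 full blocks, remainder 7758.
Within the partial block the first minute is 1800 frames and each further minute 1798, so 4 further minute boundaries passed. Total skipped labels = 18 × 2 + 2 × 4 = 44.
Non-drop label index = 43722 + 44 = 43766; at 30 labels/s that is 00:24:18:26, i.e. DF 00:24:18;26.

00:24:18;26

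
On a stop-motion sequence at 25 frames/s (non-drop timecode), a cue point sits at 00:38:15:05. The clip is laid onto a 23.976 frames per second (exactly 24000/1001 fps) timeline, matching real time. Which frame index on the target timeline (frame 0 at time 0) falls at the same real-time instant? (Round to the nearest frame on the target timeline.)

Source frame index: (0×3600 + 38×60 + 15) × 25 + 5 = 57380.
Real time: 57380 / (25) = 11476/5 s.
Target frame: (11476/5) × (24000/1001) = 55084800/1001 ≈ 55029.770 → 55030.

frame 55030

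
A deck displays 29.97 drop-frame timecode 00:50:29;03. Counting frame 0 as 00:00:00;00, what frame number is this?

Complete 10-minute blocks: 5, each 17982 frames → 89910.
Remaining 0 whole minutes in the current block: 0 frames.
Within the current minute: 29 × 30 + 3 = 873. Total = 89910 + 0 + 873 = 90783.

90783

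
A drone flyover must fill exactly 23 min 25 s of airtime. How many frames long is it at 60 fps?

84300 frames

23 min 25 s = 1405 s.
Frames = 1405 × 60 = 84300.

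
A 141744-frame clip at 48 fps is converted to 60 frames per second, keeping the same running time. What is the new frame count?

177180 frames

Target frames = source frames × (target rate / source rate) = 141744 × (60)/(48) = 141744 × 5/4 = 177180.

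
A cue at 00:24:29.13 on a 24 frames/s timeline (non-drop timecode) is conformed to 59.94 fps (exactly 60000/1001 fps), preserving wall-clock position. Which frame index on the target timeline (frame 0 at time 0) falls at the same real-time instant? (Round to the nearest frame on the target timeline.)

Source frame index: (0×3600 + 24×60 + 29) × 24 + 13 = 35269.
Real time: 35269 / (24) = 35269/24 s.
Target frame: (35269/24) × (60000/1001) = 6782500/77 ≈ 88084.416 → 88084.

frame 88084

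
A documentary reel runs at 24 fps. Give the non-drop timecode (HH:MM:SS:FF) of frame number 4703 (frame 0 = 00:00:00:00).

00:03:15:23

4703 ÷ 24 = 195 full seconds, remainder 23 frames.
195 s = 0 h 3 min 15 s.
Timecode: 00:03:15:23.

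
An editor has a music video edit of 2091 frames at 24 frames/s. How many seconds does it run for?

Running time = 2091 / (24) = 87.125 s.

87.125 seconds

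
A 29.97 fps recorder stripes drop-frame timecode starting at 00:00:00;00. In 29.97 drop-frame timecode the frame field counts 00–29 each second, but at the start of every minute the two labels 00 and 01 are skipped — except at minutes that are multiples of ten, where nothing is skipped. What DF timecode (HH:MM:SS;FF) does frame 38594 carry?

00:21:27;22

Each 10-minute DF block holds 10 × 60 × 30 − 9 × 2 = 17982 frames. 38594 ÷ 17982 → 2 full blocks, remainder 2630.
Within the partial block the first minute is 1800 frames and each further minute 1798, so 1 further minute boundary passed. Total skipped labels = 18 × 2 + 2 × 1 = 38.
Non-drop label index = 38594 + 38 = 38632; at 30 labels/s that is 00:21:27:22, i.e. DF 00:21:27;22.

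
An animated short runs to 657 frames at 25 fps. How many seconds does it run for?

26.28 seconds

Running time = 657 / (25) = 26.28 s.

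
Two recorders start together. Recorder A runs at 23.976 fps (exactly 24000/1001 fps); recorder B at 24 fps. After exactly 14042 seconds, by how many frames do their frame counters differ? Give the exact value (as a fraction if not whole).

A emits 24000/1001 × 14042 = 48144000/143 frames; B emits 24 × 14042 = 337008.
Difference = 48144/143 frames (≈ 336.6713); B is ahead of A.

48144/143 frames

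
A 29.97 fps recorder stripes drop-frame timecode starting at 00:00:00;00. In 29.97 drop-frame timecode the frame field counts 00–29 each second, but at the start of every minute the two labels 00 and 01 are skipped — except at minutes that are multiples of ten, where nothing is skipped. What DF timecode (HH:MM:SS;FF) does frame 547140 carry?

Ten DF minutes hold 17982 frames, so frame 547140 lies in block 30 (frames 539460–557441) with 7680 frames into that block.
The block's first minute is 1800 frames and the rest 1798 each; 7680 frames reaches minute 4, so 30 × 18 + 4 × 2 = 548 labels have been skipped so far.
Adding those back, label number 547140 + 548 = 547688 at 30 labels/s is 18256 s + 8 f = 5 h 4 min 16 s frame 8, i.e. 05:04:16;08.

05:04:16;08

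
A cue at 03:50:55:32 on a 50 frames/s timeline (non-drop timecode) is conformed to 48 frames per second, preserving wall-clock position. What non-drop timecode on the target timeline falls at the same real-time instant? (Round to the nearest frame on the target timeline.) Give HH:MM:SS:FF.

03:50:55:31

Source frame index: (3×3600 + 50×60 + 55) × 50 + 32 = 692782.
Real time: 692782 / (50) = 346391/25 s.
Target frame: (346391/25) × (48) = 16626768/25 ≈ 665070.720 → 665071.
At 48 labels/s: frame 665071 → 03:50:55:31.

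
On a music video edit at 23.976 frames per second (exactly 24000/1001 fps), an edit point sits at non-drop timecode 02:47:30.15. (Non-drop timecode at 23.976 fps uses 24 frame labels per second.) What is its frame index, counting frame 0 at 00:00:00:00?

Total seconds to the label: (2 × 3600 + 47 × 60 + 30) = 10050.
Frame index = 10050 × 24 + 15 = 241215.

241215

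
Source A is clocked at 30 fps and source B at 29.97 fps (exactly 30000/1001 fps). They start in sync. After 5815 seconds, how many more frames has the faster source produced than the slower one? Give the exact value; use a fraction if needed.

174450/1001 frames

A emits 30 × 5815 = 174450 frames; B emits 30000/1001 × 5815 = 174450000/1001.
Difference = 174450/1001 frames (≈ 174.2757); B is behind A.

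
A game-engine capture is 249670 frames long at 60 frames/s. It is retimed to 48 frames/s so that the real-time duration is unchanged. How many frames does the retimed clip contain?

199736 frames

Target frames = source frames × (target rate / source rate) = 249670 × (48)/(60) = 249670 × 4/5 = 199736.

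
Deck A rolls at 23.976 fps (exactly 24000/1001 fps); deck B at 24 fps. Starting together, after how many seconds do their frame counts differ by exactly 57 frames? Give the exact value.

2377.375 seconds

The gap grows by |24 − 24000/1001| = 24/1001 frames per second.
Time for a 57-frame gap: 57 ÷ (24/1001) = 2377.375 s.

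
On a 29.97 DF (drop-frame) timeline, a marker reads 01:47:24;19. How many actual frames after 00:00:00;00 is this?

As if non-drop at 30 labels/s: (1 × 3600 + 47 × 60 + 24) × 30 + 19 = 193339.
Minute boundaries passed: 107; those not divisible by 10: 107 − 10 = 97; dropped labels = 2 × 97 = 194.
Actual frame index = 193339 − 194 = 193145.

193145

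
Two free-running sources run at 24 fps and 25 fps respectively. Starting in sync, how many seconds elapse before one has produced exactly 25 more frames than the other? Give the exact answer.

The gap grows by |25 − 24| = 1 frame per second.
Time for a 25-frame gap: 25 ÷ (1) = 25 s.

25 seconds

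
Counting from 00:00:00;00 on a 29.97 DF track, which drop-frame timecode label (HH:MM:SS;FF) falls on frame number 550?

00:00:18;10

Each 10-minute DF block holds 10 × 60 × 30 − 9 × 2 = 17982 frames. 550 ÷ 17982 → 0 full blocks, remainder 550.
Within the partial block the first minute is 1800 frames and each further minute 1798, so 0 further minute boundaries passed. Total skipped labels = 18 × 0 + 2 × 0 = 0.
Non-drop label index = 550 + 0 = 550; at 30 labels/s that is 00:00:18:10, i.e. DF 00:00:18;10.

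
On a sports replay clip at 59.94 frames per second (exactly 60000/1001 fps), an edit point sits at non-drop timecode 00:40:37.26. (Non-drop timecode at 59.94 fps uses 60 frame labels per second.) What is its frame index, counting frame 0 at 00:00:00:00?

146246

Total seconds to the label: (0 × 3600 + 40 × 60 + 37) = 2437.
Frame index = 2437 × 60 + 26 = 146246.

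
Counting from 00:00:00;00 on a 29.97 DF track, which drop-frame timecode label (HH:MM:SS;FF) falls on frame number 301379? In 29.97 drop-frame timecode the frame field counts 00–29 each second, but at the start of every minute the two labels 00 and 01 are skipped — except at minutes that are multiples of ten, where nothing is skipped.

02:47:36;01

Each 10-minute DF block holds 10 × 60 × 30 − 9 × 2 = 17982 frames. 301379 ÷ 17982 → 16 full blocks, remainder 13667.
Within the partial block the first minute is 1800 frames and each further minute 1798, so 7 further minute boundaries passed. Total skipped labels = 18 × 16 + 2 × 7 = 302.
Non-drop label index = 301379 + 302 = 301681; at 30 labels/s that is 02:47:36:01, i.e. DF 02:47:36;01.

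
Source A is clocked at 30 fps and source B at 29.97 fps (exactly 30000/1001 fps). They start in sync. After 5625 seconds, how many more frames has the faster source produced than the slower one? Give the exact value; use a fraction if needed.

168750/1001 frames

A emits 30 × 5625 = 168750 frames; B emits 30000/1001 × 5625 = 168750000/1001.
Difference = 168750/1001 frames (≈ 168.5814); B is behind A.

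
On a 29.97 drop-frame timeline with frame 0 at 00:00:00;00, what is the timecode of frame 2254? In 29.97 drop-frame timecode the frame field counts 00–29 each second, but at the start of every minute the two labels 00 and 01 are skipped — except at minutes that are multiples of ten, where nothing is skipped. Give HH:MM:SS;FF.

Each 10-minute DF block holds 10 × 60 × 30 − 9 × 2 = 17982 frames. 2254 ÷ 17982 → 0 full blocks, remainder 2254.
Within the partial block the first minute is 1800 frames and each further minute 1798, so 1 further minute boundary passed. Total skipped labels = 18 × 0 + 2 × 1 = 2.
Non-drop label index = 2254 + 2 = 2256; at 30 labels/s that is 00:01:15:06, i.e. DF 00:01:15;06.

00:01:15;06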